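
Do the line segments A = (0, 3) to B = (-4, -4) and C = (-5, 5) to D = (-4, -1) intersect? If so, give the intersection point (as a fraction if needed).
No (intersection of containing lines falls outside at least one segment)

Parametrize and solve: t = 28/31, s = 43/31. At least one of these is outside [0, 1], so the segments do not intersect.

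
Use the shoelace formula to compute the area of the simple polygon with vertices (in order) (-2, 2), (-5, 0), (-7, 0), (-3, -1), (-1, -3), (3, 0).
Area = 20

Shoelace formula: Area = (1/2) |Σ_i (x_i · y_{i+1} − x_{i+1} · y_i)| (indices mod n). Compute each cross term:
  (-2)(0) − (-5)(2) = 10
  (-5)(0) − (-7)(0) = 0
  (-7)(-1) − (-3)(0) = 7
  (-3)(-3) − (-1)(-1) = 8
  (-1)(0) − (3)(-3) = 9
  (3)(2) − (-2)(0) = 6
Sum = 40, so (signed) Area = 40/2 = 20, |Area| = 20.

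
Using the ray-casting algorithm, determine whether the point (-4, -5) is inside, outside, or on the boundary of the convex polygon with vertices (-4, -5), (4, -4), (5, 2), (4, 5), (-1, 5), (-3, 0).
The point (-4, -5) lies on the polygon boundary

Boundary check: the query satisfies the collinearity and bounding-box conditions for some polygon edge, so it lies exactly on the boundary.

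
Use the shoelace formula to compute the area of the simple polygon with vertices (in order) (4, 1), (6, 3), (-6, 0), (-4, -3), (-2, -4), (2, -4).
Area = 43

Shoelace formula: Area = (1/2) |Σ_i (x_i · y_{i+1} − x_{i+1} · y_i)| (indices mod n). Compute each cross term:
  (4)(3) − (6)(1) = 6
  (6)(0) − (-6)(3) = 18
  (-6)(-3) − (-4)(0) = 18
  (-4)(-4) − (-2)(-3) = 10
  (-2)(-4) − (2)(-4) = 16
  (2)(1) − (4)(-4) = 18
Sum = 86, so (signed) Area = 86/2 = 43, |Area| = 43.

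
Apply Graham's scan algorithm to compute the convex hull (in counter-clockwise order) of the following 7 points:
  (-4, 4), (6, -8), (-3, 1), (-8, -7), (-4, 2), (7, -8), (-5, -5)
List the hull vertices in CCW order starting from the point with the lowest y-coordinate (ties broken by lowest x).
Hull (CCW) = [(6, -8), (7, -8), (-4, 4), (-8, -7)]

Graham scan procedure:
  1. Find the pivot p₀ = point with lowest y (tie → lowest x): (6, -8).
  2. Sort the remaining points by polar angle around p₀.
  3. Walk through sorted points, maintaining a stack; pop the top while the last three entries make a non-left turn (cross product ≤ 0).
  4. Final stack is the convex hull in CCW order: (6, -8), (7, -8), (-4, 4), (-8, -7).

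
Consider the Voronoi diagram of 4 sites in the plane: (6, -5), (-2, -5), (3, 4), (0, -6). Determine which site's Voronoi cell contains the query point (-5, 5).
Nearest site = (3, 4)

The Voronoi cell of site s contains exactly those query points closer to s than to any other site. Compute squared distances from q = (-5, 5) to each site:
  (3 − -5)² + (4 − 5)² = 65
  (-2 − -5)² + (-5 − 5)² = 109
  (0 − -5)² + (-6 − 5)² = 146
  (6 − -5)² + (-5 − 5)² = 221
Minimum is attained by (3, 4), so q lies in its Voronoi cell.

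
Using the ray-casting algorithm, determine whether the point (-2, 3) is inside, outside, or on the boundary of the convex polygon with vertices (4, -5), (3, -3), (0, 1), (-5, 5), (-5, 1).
The point (-2, 3) lies strictly outside the polygon

Cast a horizontal ray to the right from the query point and count how many polygon edges it crosses (each edge strictly once or zero times, handled with the usual half-open convention). 
Parity of crossings → even ⇒ outside.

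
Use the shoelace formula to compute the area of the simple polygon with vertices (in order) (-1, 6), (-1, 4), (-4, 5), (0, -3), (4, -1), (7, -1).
Area = 81/2

Shoelace formula: Area = (1/2) |Σ_i (x_i · y_{i+1} − x_{i+1} · y_i)| (indices mod n). Compute each cross term:
  (-1)(4) − (-1)(6) = 2
  (-1)(5) − (-4)(4) = 11
  (-4)(-3) − (0)(5) = 12
  (0)(-1) − (4)(-3) = 12
  (4)(-1) − (7)(-1) = 3
  (7)(6) − (-1)(-1) = 41
Sum = 81, so (signed) Area = 81/2 = 81/2, |Area| = 81/2.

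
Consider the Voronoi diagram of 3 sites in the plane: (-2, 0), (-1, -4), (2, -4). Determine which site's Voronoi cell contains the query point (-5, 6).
Nearest site = (-2, 0)

The Voronoi cell of site s contains exactly those query points closer to s than to any other site. Compute squared distances from q = (-5, 6) to each site:
  (-2 − -5)² + (0 − 6)² = 45
  (-1 − -5)² + (-4 − 6)² = 116
  (2 − -5)² + (-4 − 6)² = 149
Minimum is attained by (-2, 0), so q lies in its Voronoi cell.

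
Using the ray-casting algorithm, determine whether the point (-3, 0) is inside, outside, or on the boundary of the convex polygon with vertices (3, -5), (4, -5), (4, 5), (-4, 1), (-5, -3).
The point (-3, 0) lies strictly inside the polygon

Cast a horizontal ray to the right from the query point and count how many polygon edges it crosses (each edge strictly once or zero times, handled with the usual half-open convention). 
Parity of crossings → odd ⇒ inside.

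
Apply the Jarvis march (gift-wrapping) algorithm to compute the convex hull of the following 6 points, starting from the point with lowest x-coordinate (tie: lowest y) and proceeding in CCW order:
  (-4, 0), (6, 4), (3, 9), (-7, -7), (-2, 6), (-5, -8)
Hull (CCW) = [(-7, -7), (-5, -8), (6, 4), (3, 9), (-2, 6)]

Jarvis march: at each step, from the current hull vertex p, select the next vertex q as the point such that every other point lies strictly to the left of (or on) the directed line p → q. (Equivalently: for every other point r, the cross product (q − p) × (r − p) ≥ 0.)
Starting point (lowest x, tie lowest y): (-7, -7). Wrap until returning to start. Resulting hull: (-7, -7), (-5, -8), (6, 4), (3, 9), (-2, 6).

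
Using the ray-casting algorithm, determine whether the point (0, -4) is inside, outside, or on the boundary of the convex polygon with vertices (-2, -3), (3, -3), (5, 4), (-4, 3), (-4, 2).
The point (0, -4) lies strictly outside the polygon

Cast a horizontal ray to the right from the query point and count how many polygon edges it crosses (each edge strictly once or zero times, handled with the usual half-open convention). 
Parity of crossings → even ⇒ outside.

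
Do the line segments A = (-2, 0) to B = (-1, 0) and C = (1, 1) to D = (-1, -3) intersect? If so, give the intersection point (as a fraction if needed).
No (intersection of containing lines falls outside at least one segment)

Parametrize and solve: t = 5/2, s = 1/4. At least one of these is outside [0, 1], so the segments do not intersect.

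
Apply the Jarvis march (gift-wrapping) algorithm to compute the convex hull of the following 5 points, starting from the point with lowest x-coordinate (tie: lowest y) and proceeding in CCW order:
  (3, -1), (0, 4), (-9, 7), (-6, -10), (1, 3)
Hull (CCW) = [(-9, 7), (-6, -10), (3, -1), (1, 3), (0, 4)]

Jarvis march: at each step, from the current hull vertex p, select the next vertex q as the point such that every other point lies strictly to the left of (or on) the directed line p → q. (Equivalently: for every other point r, the cross product (q − p) × (r − p) ≥ 0.)
Starting point (lowest x, tie lowest y): (-9, 7). Wrap until returning to start. Resulting hull: (-9, 7), (-6, -10), (3, -1), (1, 3), (0, 4).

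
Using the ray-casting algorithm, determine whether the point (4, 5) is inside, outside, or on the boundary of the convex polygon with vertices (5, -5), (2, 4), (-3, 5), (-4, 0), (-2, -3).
The point (4, 5) lies strictly outside the polygon

Cast a horizontal ray to the right from the query point and count how many polygon edges it crosses (each edge strictly once or zero times, handled with the usual half-open convention). 
Parity of crossings → even ⇒ outside.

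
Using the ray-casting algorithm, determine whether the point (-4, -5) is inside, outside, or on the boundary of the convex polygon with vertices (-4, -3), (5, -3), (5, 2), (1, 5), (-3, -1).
The point (-4, -5) lies strictly outside the polygon

Cast a horizontal ray to the right from the query point and count how many polygon edges it crosses (each edge strictly once or zero times, handled with the usual half-open convention). 
Parity of crossings → even ⇒ outside.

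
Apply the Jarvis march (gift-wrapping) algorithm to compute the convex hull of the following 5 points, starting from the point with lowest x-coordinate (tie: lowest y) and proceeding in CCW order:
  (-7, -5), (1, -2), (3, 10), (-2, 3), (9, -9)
Hull (CCW) = [(-7, -5), (9, -9), (3, 10), (-2, 3)]

Jarvis march: at each step, from the current hull vertex p, select the next vertex q as the point such that every other point lies strictly to the left of (or on) the directed line p → q. (Equivalently: for every other point r, the cross product (q − p) × (r − p) ≥ 0.)
Starting point (lowest x, tie lowest y): (-7, -5). Wrap until returning to start. Resulting hull: (-7, -5), (9, -9), (3, 10), (-2, 3).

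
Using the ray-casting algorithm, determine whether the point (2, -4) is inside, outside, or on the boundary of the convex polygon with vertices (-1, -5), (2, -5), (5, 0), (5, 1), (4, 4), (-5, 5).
The point (2, -4) lies strictly inside the polygon

Cast a horizontal ray to the right from the query point and count how many polygon edges it crosses (each edge strictly once or zero times, handled with the usual half-open convention). 
Parity of crossings → odd ⇒ inside.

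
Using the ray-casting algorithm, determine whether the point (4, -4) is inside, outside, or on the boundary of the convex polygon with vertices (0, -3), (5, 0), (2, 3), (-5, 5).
The point (4, -4) lies strictly outside the polygon

Cast a horizontal ray to the right from the query point and count how many polygon edges it crosses (each edge strictly once or zero times, handled with the usual half-open convention). 
Parity of crossings → even ⇒ outside.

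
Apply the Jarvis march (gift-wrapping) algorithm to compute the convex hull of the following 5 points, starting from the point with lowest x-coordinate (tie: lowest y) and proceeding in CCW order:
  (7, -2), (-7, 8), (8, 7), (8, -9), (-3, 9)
Hull (CCW) = [(-7, 8), (8, -9), (8, 7), (-3, 9)]

Jarvis march: at each step, from the current hull vertex p, select the next vertex q as the point such that every other point lies strictly to the left of (or on) the directed line p → q. (Equivalently: for every other point r, the cross product (q − p) × (r − p) ≥ 0.)
Starting point (lowest x, tie lowest y): (-7, 8). Wrap until returning to start. Resulting hull: (-7, 8), (8, -9), (8, 7), (-3, 9).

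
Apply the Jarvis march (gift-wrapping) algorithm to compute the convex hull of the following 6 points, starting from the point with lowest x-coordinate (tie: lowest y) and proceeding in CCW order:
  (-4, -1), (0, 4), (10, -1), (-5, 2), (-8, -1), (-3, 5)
Hull (CCW) = [(-8, -1), (10, -1), (0, 4), (-3, 5)]

Jarvis march: at each step, from the current hull vertex p, select the next vertex q as the point such that every other point lies strictly to the left of (or on) the directed line p → q. (Equivalently: for every other point r, the cross product (q − p) × (r − p) ≥ 0.)
Starting point (lowest x, tie lowest y): (-8, -1). Wrap until returning to start. Resulting hull: (-8, -1), (10, -1), (0, 4), (-3, 5).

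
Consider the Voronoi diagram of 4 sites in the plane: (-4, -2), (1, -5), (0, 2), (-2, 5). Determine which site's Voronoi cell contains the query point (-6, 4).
Nearest site = (-2, 5)

The Voronoi cell of site s contains exactly those query points closer to s than to any other site. Compute squared distances from q = (-6, 4) to each site:
  (-2 − -6)² + (5 − 4)² = 17
  (-4 − -6)² + (-2 − 4)² = 40
  (0 − -6)² + (2 − 4)² = 40
  (1 − -6)² + (-5 − 4)² = 130
Minimum is attained by (-2, 5), so q lies in its Voronoi cell.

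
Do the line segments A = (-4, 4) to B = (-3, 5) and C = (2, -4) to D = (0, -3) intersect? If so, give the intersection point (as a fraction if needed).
No (intersection of containing lines falls outside at least one segment)

Parametrize and solve: t = -10/3, s = 14/3. At least one of these is outside [0, 1], so the segments do not intersect.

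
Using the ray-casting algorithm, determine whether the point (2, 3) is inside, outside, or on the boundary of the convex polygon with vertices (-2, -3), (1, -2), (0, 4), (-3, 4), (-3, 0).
The point (2, 3) lies strictly outside the polygon

Cast a horizontal ray to the right from the query point and count how many polygon edges it crosses (each edge strictly once or zero times, handled with the usual half-open convention). 
Parity of crossings → even ⇒ outside.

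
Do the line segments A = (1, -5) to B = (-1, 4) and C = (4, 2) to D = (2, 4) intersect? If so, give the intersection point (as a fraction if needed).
No (intersection of containing lines falls outside at least one segment)

Parametrize and solve: t = 10/7, s = 41/14. At least one of these is outside [0, 1], so the segments do not intersect.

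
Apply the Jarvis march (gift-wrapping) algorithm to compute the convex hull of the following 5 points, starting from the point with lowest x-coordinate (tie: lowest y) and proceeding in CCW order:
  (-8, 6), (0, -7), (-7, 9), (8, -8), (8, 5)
Hull (CCW) = [(-8, 6), (0, -7), (8, -8), (8, 5), (-7, 9)]

Jarvis march: at each step, from the current hull vertex p, select the next vertex q as the point such that every other point lies strictly to the left of (or on) the directed line p → q. (Equivalently: for every other point r, the cross product (q − p) × (r − p) ≥ 0.)
Starting point (lowest x, tie lowest y): (-8, 6). Wrap until returning to start. Resulting hull: (-8, 6), (0, -7), (8, -8), (8, 5), (-7, 9).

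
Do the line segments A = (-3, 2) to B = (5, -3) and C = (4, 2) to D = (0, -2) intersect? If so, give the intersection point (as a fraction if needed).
Yes; intersection at (17/13, -9/13) (t = 7/13 on AB, s = 35/52 on CD)

Parametrize AB as A + t(B − A) = (-3 + 8 t, 2 + -5 t) and CD as C + s(D − C) = (4 + -4 s, 2 + -4 s). Solve the linear system for (t, s). Determinant = 52 ≠ 0, so a unique intersection of the containing lines exists. Solution: t = 7/13, s = 35/52 — both in [0, 1], so the segments cross. Intersection point: (17/13, -9/13).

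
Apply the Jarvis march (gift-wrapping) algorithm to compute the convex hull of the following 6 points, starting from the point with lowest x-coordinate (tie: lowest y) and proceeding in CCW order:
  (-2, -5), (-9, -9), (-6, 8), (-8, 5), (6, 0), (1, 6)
Hull (CCW) = [(-9, -9), (-2, -5), (6, 0), (1, 6), (-6, 8), (-8, 5)]

Jarvis march: at each step, from the current hull vertex p, select the next vertex q as the point such that every other point lies strictly to the left of (or on) the directed line p → q. (Equivalently: for every other point r, the cross product (q − p) × (r − p) ≥ 0.)
Starting point (lowest x, tie lowest y): (-9, -9). Wrap until returning to start. Resulting hull: (-9, -9), (-2, -5), (6, 0), (1, 6), (-6, 8), (-8, 5).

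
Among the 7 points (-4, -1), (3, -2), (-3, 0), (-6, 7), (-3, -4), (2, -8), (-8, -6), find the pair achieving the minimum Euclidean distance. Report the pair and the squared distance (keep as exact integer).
Pair = ((-4, -1), (-3, 0)); squared distance = 2

Compute all C(7, 2) = 21 pairwise squared distances (x_i − x_j)² + (y_i − y_j)². The minimum is 2, attained by the pair ((-4, -1), (-3, 0)).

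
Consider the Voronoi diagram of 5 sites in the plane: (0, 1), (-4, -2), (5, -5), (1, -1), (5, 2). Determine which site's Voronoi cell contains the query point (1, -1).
Nearest site = (1, -1)

The Voronoi cell of site s contains exactly those query points closer to s than to any other site. Compute squared distances from q = (1, -1) to each site:
  (1 − 1)² + (-1 − -1)² = 0
  (0 − 1)² + (1 − -1)² = 5
  (5 − 1)² + (2 − -1)² = 25
  (-4 − 1)² + (-2 − -1)² = 26
  (5 − 1)² + (-5 − -1)² = 32
Minimum is attained by (1, -1), so q lies in its Voronoi cell.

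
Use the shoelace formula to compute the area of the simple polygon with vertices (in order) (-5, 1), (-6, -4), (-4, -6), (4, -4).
Area = 35

Shoelace formula: Area = (1/2) |Σ_i (x_i · y_{i+1} − x_{i+1} · y_i)| (indices mod n). Compute each cross term:
  (-5)(-4) − (-6)(1) = 26
  (-6)(-6) − (-4)(-4) = 20
  (-4)(-4) − (4)(-6) = 40
  (4)(1) − (-5)(-4) = -16
Sum = 70, so (signed) Area = 70/2 = 35, |Area| = 35.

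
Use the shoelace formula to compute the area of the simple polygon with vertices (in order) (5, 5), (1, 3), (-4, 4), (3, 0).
Area = 29/2

Shoelace formula: Area = (1/2) |Σ_i (x_i · y_{i+1} − x_{i+1} · y_i)| (indices mod n). Compute each cross term:
  (5)(3) − (1)(5) = 10
  (1)(4) − (-4)(3) = 16
  (-4)(0) − (3)(4) = -12
  (3)(5) − (5)(0) = 15
Sum = 29, so (signed) Area = 29/2 = 29/2, |Area| = 29/2.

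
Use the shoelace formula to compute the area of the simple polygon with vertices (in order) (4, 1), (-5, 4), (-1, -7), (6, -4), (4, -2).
Area = 61

Shoelace formula: Area = (1/2) |Σ_i (x_i · y_{i+1} − x_{i+1} · y_i)| (indices mod n). Compute each cross term:
  (4)(4) − (-5)(1) = 21
  (-5)(-7) − (-1)(4) = 39
  (-1)(-4) − (6)(-7) = 46
  (6)(-2) − (4)(-4) = 4
  (4)(1) − (4)(-2) = 12
Sum = 122, so (signed) Area = 122/2 = 61, |Area| = 61.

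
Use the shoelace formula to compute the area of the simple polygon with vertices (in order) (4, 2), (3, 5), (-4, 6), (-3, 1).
Area = 28

Shoelace formula: Area = (1/2) |Σ_i (x_i · y_{i+1} − x_{i+1} · y_i)| (indices mod n). Compute each cross term:
  (4)(5) − (3)(2) = 14
  (3)(6) − (-4)(5) = 38
  (-4)(1) − (-3)(6) = 14
  (-3)(2) − (4)(1) = -10
Sum = 56, so (signed) Area = 56/2 = 28, |Area| = 28.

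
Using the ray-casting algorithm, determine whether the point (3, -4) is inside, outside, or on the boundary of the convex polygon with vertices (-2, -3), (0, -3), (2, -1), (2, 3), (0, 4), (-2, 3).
The point (3, -4) lies strictly outside the polygon

Cast a horizontal ray to the right from the query point and count how many polygon edges it crosses (each edge strictly once or zero times, handled with the usual half-open convention). 
Parity of crossings → even ⇒ outside.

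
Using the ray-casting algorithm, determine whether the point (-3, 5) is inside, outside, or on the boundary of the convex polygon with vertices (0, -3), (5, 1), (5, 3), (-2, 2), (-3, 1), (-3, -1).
The point (-3, 5) lies strictly outside the polygon

Cast a horizontal ray to the right from the query point and count how many polygon edges it crosses (each edge strictly once or zero times, handled with the usual half-open convention). 
Parity of crossings → even ⇒ outside.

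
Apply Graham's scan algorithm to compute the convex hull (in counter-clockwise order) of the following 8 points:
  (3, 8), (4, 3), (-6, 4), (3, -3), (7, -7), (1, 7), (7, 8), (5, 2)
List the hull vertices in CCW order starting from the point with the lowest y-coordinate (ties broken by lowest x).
Hull (CCW) = [(7, -7), (7, 8), (3, 8), (-6, 4)]

Graham scan procedure:
  1. Find the pivot p₀ = point with lowest y (tie → lowest x): (7, -7).
  2. Sort the remaining points by polar angle around p₀.
  3. Walk through sorted points, maintaining a stack; pop the top while the last three entries make a non-left turn (cross product ≤ 0).
  4. Final stack is the convex hull in CCW order: (7, -7), (7, 8), (3, 8), (-6, 4).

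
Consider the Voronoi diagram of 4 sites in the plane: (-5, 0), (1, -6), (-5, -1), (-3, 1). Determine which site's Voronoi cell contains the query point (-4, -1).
Nearest site = (-5, -1)

The Voronoi cell of site s contains exactly those query points closer to s than to any other site. Compute squared distances from q = (-4, -1) to each site:
  (-5 − -4)² + (-1 − -1)² = 1
  (-5 − -4)² + (0 − -1)² = 2
  (-3 − -4)² + (1 − -1)² = 5
  (1 − -4)² + (-6 − -1)² = 50
Minimum is attained by (-5, -1), so q lies in its Voronoi cell.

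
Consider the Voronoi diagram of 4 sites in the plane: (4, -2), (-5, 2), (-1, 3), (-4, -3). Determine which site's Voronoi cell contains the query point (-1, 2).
Nearest site = (-1, 3)

The Voronoi cell of site s contains exactly those query points closer to s than to any other site. Compute squared distances from q = (-1, 2) to each site:
  (-1 − -1)² + (3 − 2)² = 1
  (-5 − -1)² + (2 − 2)² = 16
  (-4 − -1)² + (-3 − 2)² = 34
  (4 − -1)² + (-2 − 2)² = 41
Minimum is attained by (-1, 3), so q lies in its Voronoi cell.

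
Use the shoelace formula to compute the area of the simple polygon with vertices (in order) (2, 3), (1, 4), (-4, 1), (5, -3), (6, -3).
Area = 28

Shoelace formula: Area = (1/2) |Σ_i (x_i · y_{i+1} − x_{i+1} · y_i)| (indices mod n). Compute each cross term:
  (2)(4) − (1)(3) = 5
  (1)(1) − (-4)(4) = 17
  (-4)(-3) − (5)(1) = 7
  (5)(-3) − (6)(-3) = 3
  (6)(3) − (2)(-3) = 24
Sum = 56, so (signed) Area = 56/2 = 28, |Area| = 28.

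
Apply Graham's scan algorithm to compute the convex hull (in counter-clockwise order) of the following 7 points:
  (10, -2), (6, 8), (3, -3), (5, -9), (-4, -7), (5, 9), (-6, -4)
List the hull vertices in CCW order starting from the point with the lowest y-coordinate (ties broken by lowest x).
Hull (CCW) = [(5, -9), (10, -2), (6, 8), (5, 9), (-6, -4), (-4, -7)]

Graham scan procedure:
  1. Find the pivot p₀ = point with lowest y (tie → lowest x): (5, -9).
  2. Sort the remaining points by polar angle around p₀.
  3. Walk through sorted points, maintaining a stack; pop the top while the last three entries make a non-left turn (cross product ≤ 0).
  4. Final stack is the convex hull in CCW order: (5, -9), (10, -2), (6, 8), (5, 9), (-6, -4), (-4, -7).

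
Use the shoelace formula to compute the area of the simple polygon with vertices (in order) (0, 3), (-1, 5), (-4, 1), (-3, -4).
Area = 16

Shoelace formula: Area = (1/2) |Σ_i (x_i · y_{i+1} − x_{i+1} · y_i)| (indices mod n). Compute each cross term:
  (0)(5) − (-1)(3) = 3
  (-1)(1) − (-4)(5) = 19
  (-4)(-4) − (-3)(1) = 19
  (-3)(3) − (0)(-4) = -9
Sum = 32, so (signed) Area = 32/2 = 16, |Area| = 16.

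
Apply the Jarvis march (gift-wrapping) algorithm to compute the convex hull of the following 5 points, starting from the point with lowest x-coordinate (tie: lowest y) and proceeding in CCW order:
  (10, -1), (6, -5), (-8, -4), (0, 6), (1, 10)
Hull (CCW) = [(-8, -4), (6, -5), (10, -1), (1, 10)]

Jarvis march: at each step, from the current hull vertex p, select the next vertex q as the point such that every other point lies strictly to the left of (or on) the directed line p → q. (Equivalently: for every other point r, the cross product (q − p) × (r − p) ≥ 0.)
Starting point (lowest x, tie lowest y): (-8, -4). Wrap until returning to start. Resulting hull: (-8, -4), (6, -5), (10, -1), (1, 10).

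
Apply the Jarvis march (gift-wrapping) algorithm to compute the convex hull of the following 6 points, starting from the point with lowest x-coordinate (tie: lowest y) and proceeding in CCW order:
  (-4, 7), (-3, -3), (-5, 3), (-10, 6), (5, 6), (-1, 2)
Hull (CCW) = [(-10, 6), (-3, -3), (5, 6), (-4, 7)]

Jarvis march: at each step, from the current hull vertex p, select the next vertex q as the point such that every other point lies strictly to the left of (or on) the directed line p → q. (Equivalently: for every other point r, the cross product (q − p) × (r − p) ≥ 0.)
Starting point (lowest x, tie lowest y): (-10, 6). Wrap until returning to start. Resulting hull: (-10, 6), (-3, -3), (5, 6), (-4, 7).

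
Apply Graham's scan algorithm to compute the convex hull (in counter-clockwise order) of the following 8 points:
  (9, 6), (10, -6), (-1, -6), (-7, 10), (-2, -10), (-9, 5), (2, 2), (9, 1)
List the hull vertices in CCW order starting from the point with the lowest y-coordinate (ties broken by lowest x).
Hull (CCW) = [(-2, -10), (10, -6), (9, 6), (-7, 10), (-9, 5)]

Graham scan procedure:
  1. Find the pivot p₀ = point with lowest y (tie → lowest x): (-2, -10).
  2. Sort the remaining points by polar angle around p₀.
  3. Walk through sorted points, maintaining a stack; pop the top while the last three entries make a non-left turn (cross product ≤ 0).
  4. Final stack is the convex hull in CCW order: (-2, -10), (10, -6), (9, 6), (-7, 10), (-9, 5).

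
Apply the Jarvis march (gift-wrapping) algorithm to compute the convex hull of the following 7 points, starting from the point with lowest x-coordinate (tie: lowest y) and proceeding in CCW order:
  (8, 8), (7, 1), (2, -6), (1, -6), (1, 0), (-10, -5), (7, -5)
Hull (CCW) = [(-10, -5), (1, -6), (2, -6), (7, -5), (8, 8)]

Jarvis march: at each step, from the current hull vertex p, select the next vertex q as the point such that every other point lies strictly to the left of (or on) the directed line p → q. (Equivalently: for every other point r, the cross product (q − p) × (r − p) ≥ 0.)
Starting point (lowest x, tie lowest y): (-10, -5). Wrap until returning to start. Resulting hull: (-10, -5), (1, -6), (2, -6), (7, -5), (8, 8).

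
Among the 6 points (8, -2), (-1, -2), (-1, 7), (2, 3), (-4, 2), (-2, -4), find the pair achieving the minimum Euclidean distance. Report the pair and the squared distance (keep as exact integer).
Pair = ((-1, -2), (-2, -4)); squared distance = 5

Compute all C(6, 2) = 15 pairwise squared distances (x_i − x_j)² + (y_i − y_j)². The minimum is 5, attained by the pair ((-1, -2), (-2, -4)).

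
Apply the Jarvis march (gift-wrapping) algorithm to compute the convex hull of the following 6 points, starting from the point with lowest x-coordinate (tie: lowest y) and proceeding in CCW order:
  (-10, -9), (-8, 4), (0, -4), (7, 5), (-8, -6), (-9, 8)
Hull (CCW) = [(-10, -9), (0, -4), (7, 5), (-9, 8)]

Jarvis march: at each step, from the current hull vertex p, select the next vertex q as the point such that every other point lies strictly to the left of (or on) the directed line p → q. (Equivalently: for every other point r, the cross product (q − p) × (r − p) ≥ 0.)
Starting point (lowest x, tie lowest y): (-10, -9). Wrap until returning to start. Resulting hull: (-10, -9), (0, -4), (7, 5), (-9, 8).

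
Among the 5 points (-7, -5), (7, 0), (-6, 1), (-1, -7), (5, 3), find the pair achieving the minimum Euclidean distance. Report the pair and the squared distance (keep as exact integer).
Pair = ((7, 0), (5, 3)); squared distance = 13

Compute all C(5, 2) = 10 pairwise squared distances (x_i − x_j)² + (y_i − y_j)². The minimum is 13, attained by the pair ((7, 0), (5, 3)).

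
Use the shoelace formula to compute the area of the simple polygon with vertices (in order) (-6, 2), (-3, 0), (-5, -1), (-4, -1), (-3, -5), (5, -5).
Area = 47/2

Shoelace formula: Area = (1/2) |Σ_i (x_i · y_{i+1} − x_{i+1} · y_i)| (indices mod n). Compute each cross term:
  (-6)(0) − (-3)(2) = 6
  (-3)(-1) − (-5)(0) = 3
  (-5)(-1) − (-4)(-1) = 1
  (-4)(-5) − (-3)(-1) = 17
  (-3)(-5) − (5)(-5) = 40
  (5)(2) − (-6)(-5) = -20
Sum = 47, so (signed) Area = 47/2 = 47/2, |Area| = 47/2.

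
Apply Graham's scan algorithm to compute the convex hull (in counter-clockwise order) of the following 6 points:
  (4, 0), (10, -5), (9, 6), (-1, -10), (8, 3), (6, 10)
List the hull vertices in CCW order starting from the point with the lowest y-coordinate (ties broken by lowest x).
Hull (CCW) = [(-1, -10), (10, -5), (9, 6), (6, 10)]

Graham scan procedure:
  1. Find the pivot p₀ = point with lowest y (tie → lowest x): (-1, -10).
  2. Sort the remaining points by polar angle around p₀.
  3. Walk through sorted points, maintaining a stack; pop the top while the last three entries make a non-left turn (cross product ≤ 0).
  4. Final stack is the convex hull in CCW order: (-1, -10), (10, -5), (9, 6), (6, 10).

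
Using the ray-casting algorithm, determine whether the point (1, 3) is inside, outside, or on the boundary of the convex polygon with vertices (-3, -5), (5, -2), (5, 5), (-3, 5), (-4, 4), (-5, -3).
The point (1, 3) lies strictly inside the polygon

Cast a horizontal ray to the right from the query point and count how many polygon edges it crosses (each edge strictly once or zero times, handled with the usual half-open convention). 
Parity of crossings → odd ⇒ inside.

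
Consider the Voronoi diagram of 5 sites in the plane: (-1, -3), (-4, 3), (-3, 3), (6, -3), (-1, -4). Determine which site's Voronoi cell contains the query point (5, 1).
Nearest site = (6, -3)

The Voronoi cell of site s contains exactly those query points closer to s than to any other site. Compute squared distances from q = (5, 1) to each site:
  (6 − 5)² + (-3 − 1)² = 17
  (-1 − 5)² + (-3 − 1)² = 52
  (-1 − 5)² + (-4 − 1)² = 61
  (-3 − 5)² + (3 − 1)² = 68
  (-4 − 5)² + (3 − 1)² = 85
Minimum is attained by (6, -3), so q lies in its Voronoi cell.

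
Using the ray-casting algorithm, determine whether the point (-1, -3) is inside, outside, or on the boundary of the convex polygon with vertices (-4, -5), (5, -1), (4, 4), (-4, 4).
The point (-1, -3) lies strictly inside the polygon

Cast a horizontal ray to the right from the query point and count how many polygon edges it crosses (each edge strictly once or zero times, handled with the usual half-open convention). 
Parity of crossings → odd ⇒ inside.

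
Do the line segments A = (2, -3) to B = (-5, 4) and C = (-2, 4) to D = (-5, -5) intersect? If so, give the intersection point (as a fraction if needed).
Yes; intersection at (-11/4, 7/4) (t = 19/28 on AB, s = 1/4 on CD)

Parametrize AB as A + t(B − A) = (2 + -7 t, -3 + 7 t) and CD as C + s(D − C) = (-2 + -3 s, 4 + -9 s). Solve the linear system for (t, s). Determinant = -84 ≠ 0, so a unique intersection of the containing lines exists. Solution: t = 19/28, s = 1/4 — both in [0, 1], so the segments cross. Intersection point: (-11/4, 7/4).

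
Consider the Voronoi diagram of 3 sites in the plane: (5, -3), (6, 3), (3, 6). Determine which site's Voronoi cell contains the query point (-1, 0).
Nearest site = (5, -3)

The Voronoi cell of site s contains exactly those query points closer to s than to any other site. Compute squared distances from q = (-1, 0) to each site:
  (5 − -1)² + (-3 − 0)² = 45
  (3 − -1)² + (6 − 0)² = 52
  (6 − -1)² + (3 − 0)² = 58
Minimum is attained by (5, -3), so q lies in its Voronoi cell.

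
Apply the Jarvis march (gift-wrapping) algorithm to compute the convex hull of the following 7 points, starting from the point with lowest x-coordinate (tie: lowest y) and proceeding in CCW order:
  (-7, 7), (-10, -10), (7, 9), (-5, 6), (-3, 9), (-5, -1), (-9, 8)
Hull (CCW) = [(-10, -10), (7, 9), (-3, 9), (-9, 8)]

Jarvis march: at each step, from the current hull vertex p, select the next vertex q as the point such that every other point lies strictly to the left of (or on) the directed line p → q. (Equivalently: for every other point r, the cross product (q − p) × (r − p) ≥ 0.)
Starting point (lowest x, tie lowest y): (-10, -10). Wrap until returning to start. Resulting hull: (-10, -10), (7, 9), (-3, 9), (-9, 8).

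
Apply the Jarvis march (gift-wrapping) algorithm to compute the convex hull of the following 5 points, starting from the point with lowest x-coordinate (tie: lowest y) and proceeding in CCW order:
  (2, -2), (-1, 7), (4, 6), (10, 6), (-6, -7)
Hull (CCW) = [(-6, -7), (2, -2), (10, 6), (-1, 7)]

Jarvis march: at each step, from the current hull vertex p, select the next vertex q as the point such that every other point lies strictly to the left of (or on) the directed line p → q. (Equivalently: for every other point r, the cross product (q − p) × (r − p) ≥ 0.)
Starting point (lowest x, tie lowest y): (-6, -7). Wrap until returning to start. Resulting hull: (-6, -7), (2, -2), (10, 6), (-1, 7).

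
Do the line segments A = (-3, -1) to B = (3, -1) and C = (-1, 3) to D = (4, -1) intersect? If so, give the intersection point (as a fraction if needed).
No (intersection of containing lines falls outside at least one segment)

Parametrize and solve: t = 7/6, s = 1. At least one of these is outside [0, 1], so the segments do not intersect.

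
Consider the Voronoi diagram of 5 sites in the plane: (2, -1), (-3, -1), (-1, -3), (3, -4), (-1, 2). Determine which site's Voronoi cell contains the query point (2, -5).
Nearest site = (3, -4)

The Voronoi cell of site s contains exactly those query points closer to s than to any other site. Compute squared distances from q = (2, -5) to each site:
  (3 − 2)² + (-4 − -5)² = 2
  (-1 − 2)² + (-3 − -5)² = 13
  (2 − 2)² + (-1 − -5)² = 16
  (-3 − 2)² + (-1 − -5)² = 41
  (-1 − 2)² + (2 − -5)² = 58
Minimum is attained by (3, -4), so q lies in its Voronoi cell.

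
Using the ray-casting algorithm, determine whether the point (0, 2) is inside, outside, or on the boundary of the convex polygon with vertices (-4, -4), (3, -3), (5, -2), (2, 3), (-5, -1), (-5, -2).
The point (0, 2) lies strictly outside the polygon

Cast a horizontal ray to the right from the query point and count how many polygon edges it crosses (each edge strictly once or zero times, handled with the usual half-open convention). 
Parity of crossings → even ⇒ outside.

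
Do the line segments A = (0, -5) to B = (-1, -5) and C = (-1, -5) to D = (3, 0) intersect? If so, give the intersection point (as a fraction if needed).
Yes; intersection at (-1, -5) (t = 1 on AB, s = 0 on CD)

Parametrize AB as A + t(B − A) = (0 + -1 t, -5 + 0 t) and CD as C + s(D − C) = (-1 + 4 s, -5 + 5 s). Solve the linear system for (t, s). Determinant = 5 ≠ 0, so a unique intersection of the containing lines exists. Solution: t = 1, s = 0 — both in [0, 1], so the segments cross. Intersection point: (-1, -5).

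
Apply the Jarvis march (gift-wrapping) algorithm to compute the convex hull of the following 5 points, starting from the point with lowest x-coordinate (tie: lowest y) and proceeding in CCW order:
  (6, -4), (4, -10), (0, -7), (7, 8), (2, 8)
Hull (CCW) = [(0, -7), (4, -10), (6, -4), (7, 8), (2, 8)]

Jarvis march: at each step, from the current hull vertex p, select the next vertex q as the point such that every other point lies strictly to the left of (or on) the directed line p → q. (Equivalently: for every other point r, the cross product (q − p) × (r − p) ≥ 0.)
Starting point (lowest x, tie lowest y): (0, -7). Wrap until returning to start. Resulting hull: (0, -7), (4, -10), (6, -4), (7, 8), (2, 8).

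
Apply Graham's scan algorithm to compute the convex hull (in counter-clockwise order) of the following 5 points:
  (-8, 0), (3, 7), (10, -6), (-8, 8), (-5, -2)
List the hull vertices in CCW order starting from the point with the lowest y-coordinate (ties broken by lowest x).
Hull (CCW) = [(10, -6), (3, 7), (-8, 8), (-8, 0), (-5, -2)]

Graham scan procedure:
  1. Find the pivot p₀ = point with lowest y (tie → lowest x): (10, -6).
  2. Sort the remaining points by polar angle around p₀.
  3. Walk through sorted points, maintaining a stack; pop the top while the last three entries make a non-left turn (cross product ≤ 0).
  4. Final stack is the convex hull in CCW order: (10, -6), (3, 7), (-8, 8), (-8, 0), (-5, -2).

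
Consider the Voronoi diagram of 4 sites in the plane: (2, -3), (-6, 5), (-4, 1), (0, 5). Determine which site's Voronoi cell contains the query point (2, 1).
Nearest site = (2, -3)

The Voronoi cell of site s contains exactly those query points closer to s than to any other site. Compute squared distances from q = (2, 1) to each site:
  (2 − 2)² + (-3 − 1)² = 16
  (0 − 2)² + (5 − 1)² = 20
  (-4 − 2)² + (1 − 1)² = 36
  (-6 − 2)² + (5 − 1)² = 80
Minimum is attained by (2, -3), so q lies in its Voronoi cell.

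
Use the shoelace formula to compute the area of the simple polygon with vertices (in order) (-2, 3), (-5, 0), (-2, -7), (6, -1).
Area = 55

Shoelace formula: Area = (1/2) |Σ_i (x_i · y_{i+1} − x_{i+1} · y_i)| (indices mod n). Compute each cross term:
  (-2)(0) − (-5)(3) = 15
  (-5)(-7) − (-2)(0) = 35
  (-2)(-1) − (6)(-7) = 44
  (6)(3) − (-2)(-1) = 16
Sum = 110, so (signed) Area = 110/2 = 55, |Area| = 55.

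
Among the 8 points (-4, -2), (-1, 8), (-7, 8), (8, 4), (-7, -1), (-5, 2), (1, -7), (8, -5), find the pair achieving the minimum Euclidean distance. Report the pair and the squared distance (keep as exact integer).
Pair = ((-4, -2), (-7, -1)); squared distance = 10

Compute all C(8, 2) = 28 pairwise squared distances (x_i − x_j)² + (y_i − y_j)². The minimum is 10, attained by the pair ((-4, -2), (-7, -1)).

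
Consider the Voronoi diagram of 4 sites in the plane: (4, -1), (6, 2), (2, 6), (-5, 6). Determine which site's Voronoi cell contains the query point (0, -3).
Nearest site = (4, -1)

The Voronoi cell of site s contains exactly those query points closer to s than to any other site. Compute squared distances from q = (0, -3) to each site:
  (4 − 0)² + (-1 − -3)² = 20
  (6 − 0)² + (2 − -3)² = 61
  (2 − 0)² + (6 − -3)² = 85
  (-5 − 0)² + (6 − -3)² = 106
Minimum is attained by (4, -1), so q lies in its Voronoi cell.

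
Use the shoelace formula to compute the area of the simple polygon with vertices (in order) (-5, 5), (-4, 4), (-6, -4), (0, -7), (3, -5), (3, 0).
Area = 133/2

Shoelace formula: Area = (1/2) |Σ_i (x_i · y_{i+1} − x_{i+1} · y_i)| (indices mod n). Compute each cross term:
  (-5)(4) − (-4)(5) = 0
  (-4)(-4) − (-6)(4) = 40
  (-6)(-7) − (0)(-4) = 42
  (0)(-5) − (3)(-7) = 21
  (3)(0) − (3)(-5) = 15
  (3)(5) − (-5)(0) = 15
Sum = 133, so (signed) Area = 133/2 = 133/2, |Area| = 133/2.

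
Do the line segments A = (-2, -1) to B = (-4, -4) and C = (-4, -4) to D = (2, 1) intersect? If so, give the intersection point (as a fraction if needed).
Yes; intersection at (-4, -4) (t = 1 on AB, s = 0 on CD)

Parametrize AB as A + t(B − A) = (-2 + -2 t, -1 + -3 t) and CD as C + s(D − C) = (-4 + 6 s, -4 + 5 s). Solve the linear system for (t, s). Determinant = -8 ≠ 0, so a unique intersection of the containing lines exists. Solution: t = 1, s = 0 — both in [0, 1], so the segments cross. Intersection point: (-4, -4).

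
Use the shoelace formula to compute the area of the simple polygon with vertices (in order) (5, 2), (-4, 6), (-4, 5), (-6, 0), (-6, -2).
Area = 41

Shoelace formula: Area = (1/2) |Σ_i (x_i · y_{i+1} − x_{i+1} · y_i)| (indices mod n). Compute each cross term:
  (5)(6) − (-4)(2) = 38
  (-4)(5) − (-4)(6) = 4
  (-4)(0) − (-6)(5) = 30
  (-6)(-2) − (-6)(0) = 12
  (-6)(2) − (5)(-2) = -2
Sum = 82, so (signed) Area = 82/2 = 41, |Area| = 41.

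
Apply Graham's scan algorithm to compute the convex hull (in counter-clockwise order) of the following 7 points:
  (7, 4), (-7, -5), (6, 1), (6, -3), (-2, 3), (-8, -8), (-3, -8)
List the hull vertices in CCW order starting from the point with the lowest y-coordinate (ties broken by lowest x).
Hull (CCW) = [(-8, -8), (-3, -8), (6, -3), (7, 4), (-2, 3), (-7, -5)]

Graham scan procedure:
  1. Find the pivot p₀ = point with lowest y (tie → lowest x): (-8, -8).
  2. Sort the remaining points by polar angle around p₀.
  3. Walk through sorted points, maintaining a stack; pop the top while the last three entries make a non-left turn (cross product ≤ 0).
  4. Final stack is the convex hull in CCW order: (-8, -8), (-3, -8), (6, -3), (7, 4), (-2, 3), (-7, -5).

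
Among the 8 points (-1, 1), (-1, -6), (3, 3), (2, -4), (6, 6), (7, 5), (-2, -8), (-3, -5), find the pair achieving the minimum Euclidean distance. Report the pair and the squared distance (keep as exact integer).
Pair = ((6, 6), (7, 5)); squared distance = 2

Compute all C(8, 2) = 28 pairwise squared distances (x_i − x_j)² + (y_i − y_j)². The minimum is 2, attained by the pair ((6, 6), (7, 5)).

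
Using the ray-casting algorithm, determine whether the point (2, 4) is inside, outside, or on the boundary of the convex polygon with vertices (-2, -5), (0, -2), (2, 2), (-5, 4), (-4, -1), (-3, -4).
The point (2, 4) lies strictly outside the polygon

Cast a horizontal ray to the right from the query point and count how many polygon edges it crosses (each edge strictly once or zero times, handled with the usual half-open convention). 
Parity of crossings → even ⇒ outside.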